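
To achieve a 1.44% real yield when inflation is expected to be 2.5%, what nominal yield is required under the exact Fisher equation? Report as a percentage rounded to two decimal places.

3.98%

(1 + i) = (1 + r)(1 + π) = 1.01440 × 1.02500 = 1.03976
i = 1.03976 − 1, so the required nominal rate is 3.98%.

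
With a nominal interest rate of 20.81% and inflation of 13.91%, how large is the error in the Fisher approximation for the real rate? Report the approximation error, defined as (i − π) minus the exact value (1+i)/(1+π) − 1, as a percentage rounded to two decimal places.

Approximate: r ≈ 20.810% − 13.910% = 6.9000%
Exact: (1 + 0.2081)/(1 + 0.1391) − 1 = 6.0574%
Error = 6.9000% − 6.0574% = 0.8426% → 0.84%.

0.84%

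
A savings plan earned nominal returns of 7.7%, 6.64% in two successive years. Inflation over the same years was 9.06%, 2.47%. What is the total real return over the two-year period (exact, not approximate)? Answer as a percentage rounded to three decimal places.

2.772%

Nominal growth factor = 1.0770 × 1.0664 = 1.148513
Price-level growth factor = 1.0906 × 1.0247 = 1.117538
Real growth factor = 1.148513 / 1.117538 = 1.027717
Total real return = 1.027717 − 1 → 2.772%.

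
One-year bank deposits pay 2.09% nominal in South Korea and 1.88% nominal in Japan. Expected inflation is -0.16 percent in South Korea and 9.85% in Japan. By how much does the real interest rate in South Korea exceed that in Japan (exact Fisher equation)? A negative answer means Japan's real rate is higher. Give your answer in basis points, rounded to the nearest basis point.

South Korea: (1 + 0.0209)/(1 − 0.0016) − 1 = 2.2536%
Japan: (1 + 0.0188)/(1 + 0.0985) − 1 = -7.2553%
Differential = 2.2536% − (-7.2553%) = 9.5090% → 951 basis points.

951 basis points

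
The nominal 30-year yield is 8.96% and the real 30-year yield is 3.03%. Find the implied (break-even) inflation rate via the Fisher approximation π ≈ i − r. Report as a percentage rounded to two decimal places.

π ≈ i − r = 8.96% − 3.03% → 5.93%.

5.93%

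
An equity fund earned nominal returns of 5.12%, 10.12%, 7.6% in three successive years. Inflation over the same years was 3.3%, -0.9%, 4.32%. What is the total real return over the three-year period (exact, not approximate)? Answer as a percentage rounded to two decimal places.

16.63%

Nominal growth factor = 1.0512 × 1.1012 × 1.0760 = 1.245558
Price-level growth factor = 1.0330 × 0.9910 × 1.0432 = 1.067927
Real growth factor = 1.245558 / 1.067927 = 1.166332
Total real return = 1.166332 − 1 → 16.63%.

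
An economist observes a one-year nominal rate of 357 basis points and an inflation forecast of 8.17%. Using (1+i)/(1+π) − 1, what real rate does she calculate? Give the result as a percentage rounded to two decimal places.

-4.25%

By the Fisher identity, 1 + r = (1 + i)/(1 + π).
1 + r = 1.03570 / 1.08170 = 0.957474
r = 0.957474 − 1 = -4.2526%, i.e. -4.25%.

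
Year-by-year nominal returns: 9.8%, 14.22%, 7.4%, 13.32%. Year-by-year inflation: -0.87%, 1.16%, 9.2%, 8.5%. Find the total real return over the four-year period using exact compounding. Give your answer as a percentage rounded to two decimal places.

Compound the nominal returns: 1.0980 × 1.1422 × 1.0740 × 1.1332 = 1.526354.
Compound inflation: 0.9913 × 1.0116 × 1.0920 × 1.0850 = 1.188136.
Deflate: 1.526354 / 1.188136 = 1.284662.
Total real return = 1.284662 − 1 → 28.47%.

28.47%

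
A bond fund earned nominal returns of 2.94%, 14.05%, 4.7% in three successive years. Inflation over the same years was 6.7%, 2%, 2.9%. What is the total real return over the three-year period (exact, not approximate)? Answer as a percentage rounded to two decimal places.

Nominal growth factor = 1.0294 × 1.1405 × 1.0470 = 1.229210
Price-level growth factor = 1.0670 × 1.0200 × 1.0290 = 1.119902
Real growth factor = 1.229210 / 1.119902 = 1.097605
Total real return = 1.097605 − 1 → 9.76%.

9.76%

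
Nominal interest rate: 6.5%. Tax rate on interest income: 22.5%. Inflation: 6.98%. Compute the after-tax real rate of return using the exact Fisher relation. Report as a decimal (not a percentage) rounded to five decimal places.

After-tax nominal return = 6.5% × (1 − 0.225) = 5.0375%.
1 + r = 1.050375 / 1.06980 = 0.981842
After-tax real rate = 0.981842 − 1 → -0.01816.

-0.01816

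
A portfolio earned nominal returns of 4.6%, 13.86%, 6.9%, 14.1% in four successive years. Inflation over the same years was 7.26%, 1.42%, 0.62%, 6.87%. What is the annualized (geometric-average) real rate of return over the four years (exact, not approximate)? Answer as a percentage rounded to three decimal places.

Compound the nominal returns: 1.0460 × 1.1386 × 1.0690 × 1.1410 = 1.45266748.
Compound inflation: 1.0726 × 1.0142 × 1.0062 × 1.0687 = 1.16977281.
Deflate: 1.45266748 / 1.16977281 = 1.24183728.
Annualized real rate = 1.24183728^(1/4) − 1 = 5.5641% → 5.564%.

5.564%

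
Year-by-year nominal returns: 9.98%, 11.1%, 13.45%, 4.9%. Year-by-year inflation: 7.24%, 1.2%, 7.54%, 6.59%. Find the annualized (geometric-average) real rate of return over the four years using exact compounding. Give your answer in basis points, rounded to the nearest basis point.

398 basis points

Compound the nominal returns: 1.0998 × 1.1110 × 1.1345 × 1.0490 = 1.45414516.
Compound inflation: 1.0724 × 1.0120 × 1.0754 × 1.0659 = 1.24400983.
Deflate: 1.45414516 / 1.24400983 = 1.16891774.
Annualized real rate = 1.16891774^(1/4) − 1 = 3.9791% → 398 basis points.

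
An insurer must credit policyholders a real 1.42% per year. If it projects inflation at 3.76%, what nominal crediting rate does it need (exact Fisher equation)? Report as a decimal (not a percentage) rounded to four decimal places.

(1 + i) = (1 + r)(1 + π) = 1.01420 × 1.03760 = 1.05233392
i = 1.05233392 − 1, so the required nominal rate is 0.0523.

0.0523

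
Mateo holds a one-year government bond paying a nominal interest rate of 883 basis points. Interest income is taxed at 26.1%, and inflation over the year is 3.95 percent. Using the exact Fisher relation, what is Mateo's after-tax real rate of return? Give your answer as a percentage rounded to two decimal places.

After-tax nominal return = 8.83% × (1 − 0.261) = 6.52537%.
1 + r = 1.0652537 / 1.03950 = 1.024775
After-tax real rate = 1.024775 − 1 → 2.48%.

2.48%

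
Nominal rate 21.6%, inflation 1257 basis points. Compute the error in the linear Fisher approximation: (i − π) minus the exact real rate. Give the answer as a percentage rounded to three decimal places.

1.008%

Approximate: r ≈ 21.600% − 12.570% = 9.0300%
Exact: (1 + 0.2160)/(1 + 0.1257) − 1 = 8.0217%
Error = 9.0300% − 8.0217% = 1.0083% → 1.008%.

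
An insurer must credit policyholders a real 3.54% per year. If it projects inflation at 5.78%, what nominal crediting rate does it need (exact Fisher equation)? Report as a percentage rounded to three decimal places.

(1 + i) = (1 + r)(1 + π) = 1.03540 × 1.05780 = 1.09524612
i = 1.09524612 − 1, so the required nominal rate is 9.525%.

9.525%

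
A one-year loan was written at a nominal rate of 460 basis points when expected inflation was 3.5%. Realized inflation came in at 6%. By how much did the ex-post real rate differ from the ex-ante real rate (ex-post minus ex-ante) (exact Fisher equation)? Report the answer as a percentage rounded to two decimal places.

-2.38%

Ex-ante: (1 + 0.0460)/(1 + 0.0350) − 1 = 1.0628%
Ex-post: (1 + 0.0460)/(1 + 0.0600) − 1 = -1.3208%
Difference (ex-post − ex-ante) = -2.3836% → -2.38%.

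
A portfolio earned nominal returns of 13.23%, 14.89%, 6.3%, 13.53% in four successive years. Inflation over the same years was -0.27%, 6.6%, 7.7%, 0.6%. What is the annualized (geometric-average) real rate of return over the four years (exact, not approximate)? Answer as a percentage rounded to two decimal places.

8.05%

Compound the nominal returns: 1.1323 × 1.1489 × 1.0630 × 1.1353 = 1.56995657.
Compound inflation: 0.9973 × 1.0660 × 1.0770 × 1.0060 = 1.15185207.
Deflate: 1.56995657 / 1.15185207 = 1.36298455.
Annualized real rate = 1.36298455^(1/4) − 1 = 8.0495% → 8.05%.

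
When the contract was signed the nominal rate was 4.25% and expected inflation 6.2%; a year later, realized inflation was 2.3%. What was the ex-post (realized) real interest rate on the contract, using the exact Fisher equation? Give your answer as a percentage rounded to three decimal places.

1.906%

Ex-post: (1 + 0.0425)/(1 + 0.0230) − 1 = 1.9062%
So the realized real rate is 1.906%.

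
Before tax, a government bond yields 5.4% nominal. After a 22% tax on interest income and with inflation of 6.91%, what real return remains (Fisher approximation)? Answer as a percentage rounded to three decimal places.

-2.698%

After-tax nominal return = 5.4% × (1 − 0.22) = 4.2120%.
r ≈ 4.2120% − 6.91% → -2.698%.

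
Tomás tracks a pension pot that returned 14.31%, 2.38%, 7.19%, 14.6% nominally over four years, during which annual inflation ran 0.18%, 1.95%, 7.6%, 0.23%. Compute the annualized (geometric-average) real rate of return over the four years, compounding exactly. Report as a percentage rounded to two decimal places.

Compound the nominal returns: 1.1431 × 1.0238 × 1.0719 × 1.1460 = 1.43760058.
Compound inflation: 1.0018 × 1.0195 × 1.0760 × 1.0023 = 1.10148417.
Deflate: 1.43760058 / 1.10148417 = 1.30514865.
Annualized real rate = 1.30514865^(1/4) − 1 = 6.8846% → 6.88%.

6.88%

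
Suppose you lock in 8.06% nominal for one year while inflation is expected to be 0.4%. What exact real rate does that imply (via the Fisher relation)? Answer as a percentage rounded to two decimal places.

By the Fisher relation, 1 + r = (1 + i)/(1 + π).
1 + r = 1.08060 / 1.00400 = 1.076295
r = 1.076295 − 1 = 7.6295%, i.e. 7.63%.

7.63%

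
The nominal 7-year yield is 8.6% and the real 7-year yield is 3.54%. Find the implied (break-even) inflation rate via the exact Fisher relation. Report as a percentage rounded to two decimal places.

(1 + π) = (1 + i)/(1 + r) = 1.08600 / 1.03540 = 1.048870
Break-even inflation = 1.048870 − 1 → 4.89%.

4.89%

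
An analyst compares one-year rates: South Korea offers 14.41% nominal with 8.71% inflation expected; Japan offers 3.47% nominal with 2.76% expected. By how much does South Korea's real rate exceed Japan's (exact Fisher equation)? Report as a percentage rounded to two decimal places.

South Korea: (1 + 0.1441)/(1 + 0.0871) − 1 = 5.2433%
Japan: (1 + 0.0347)/(1 + 0.0276) − 1 = 0.6909%
Differential = 5.2433% − 0.6909% = 4.5524% → 4.55%.

4.55%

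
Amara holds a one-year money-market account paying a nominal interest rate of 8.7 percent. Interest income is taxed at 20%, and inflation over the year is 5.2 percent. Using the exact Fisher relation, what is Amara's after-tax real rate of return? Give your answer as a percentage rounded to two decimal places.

After-tax nominal return = 8.7% × (1 − 0.2) = 6.9600%.
1 + r = 1.06960 / 1.05200 = 1.016730
After-tax real rate = 1.016730 − 1 → 1.67%.

1.67%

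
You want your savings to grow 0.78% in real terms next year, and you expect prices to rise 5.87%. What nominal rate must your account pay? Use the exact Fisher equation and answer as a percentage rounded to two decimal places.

(1 + i) = (1 + r)(1 + π) = 1.00780 × 1.05870 = 1.06695786
i = 1.06695786 − 1, so the required nominal rate is 6.70%.

6.70%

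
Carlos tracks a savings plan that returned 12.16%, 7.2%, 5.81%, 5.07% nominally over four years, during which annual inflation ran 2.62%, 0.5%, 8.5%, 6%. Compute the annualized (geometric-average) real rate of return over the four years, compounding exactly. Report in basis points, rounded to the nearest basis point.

Compound the nominal returns: 1.1216 × 1.0720 × 1.0581 × 1.0507 = 1.33671319.
Compound inflation: 1.0262 × 1.0050 × 1.0850 × 1.0600 = 1.18613378.
Deflate: 1.33671319 / 1.18613378 = 1.12694976.
Annualized real rate = 1.12694976^(1/4) − 1 = 3.0330% → 303 basis points.

303 basis points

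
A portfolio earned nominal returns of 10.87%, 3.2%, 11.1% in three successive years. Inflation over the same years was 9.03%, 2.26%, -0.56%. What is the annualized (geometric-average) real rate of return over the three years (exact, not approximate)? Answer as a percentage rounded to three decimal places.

4.664%

Nominal growth factor = 1.1087 × 1.0320 × 1.1110 = 1.27118220
Price-level growth factor = 1.0903 × 1.0226 × 0.9944 = 1.10869711
Real growth factor = 1.27118220 / 1.10869711 = 1.14655499
Annualized real rate = 1.14655499^(1/3) − 1 = 4.6642% → 4.664%.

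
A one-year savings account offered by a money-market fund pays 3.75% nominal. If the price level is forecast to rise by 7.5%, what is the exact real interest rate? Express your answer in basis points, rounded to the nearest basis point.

By the Fisher relation, 1 + r = (1 + i)/(1 + π).
1 + r = 1.03750 / 1.07500 = 0.965116
r = 0.965116 − 1 = -3.4884%, i.e. -349 basis points.

-349 basis points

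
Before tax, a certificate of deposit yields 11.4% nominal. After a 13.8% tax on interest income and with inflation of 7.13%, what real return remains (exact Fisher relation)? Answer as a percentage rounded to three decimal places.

2.517%

After-tax nominal return = 11.4% × (1 − 0.138) = 9.8268%.
1 + r = 1.098268 / 1.07130 = 1.025173
After-tax real rate = 1.025173 − 1 → 2.517%.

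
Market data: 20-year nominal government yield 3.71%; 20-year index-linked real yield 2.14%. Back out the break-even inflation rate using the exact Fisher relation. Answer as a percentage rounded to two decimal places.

1.54%

(1 + π) = (1 + i)/(1 + r) = 1.03710 / 1.02140 = 1.015371
Break-even inflation = 1.015371 − 1 → 1.54%.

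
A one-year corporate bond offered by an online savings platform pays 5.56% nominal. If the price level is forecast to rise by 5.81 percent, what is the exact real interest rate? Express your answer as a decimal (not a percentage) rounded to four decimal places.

-0.0024

By the Fisher equation, 1 + r = (1 + i)/(1 + π).
1 + r = 1.05560 / 1.05810 = 0.997637
r = 0.997637 − 1 = -0.2363%, i.e. -0.0024.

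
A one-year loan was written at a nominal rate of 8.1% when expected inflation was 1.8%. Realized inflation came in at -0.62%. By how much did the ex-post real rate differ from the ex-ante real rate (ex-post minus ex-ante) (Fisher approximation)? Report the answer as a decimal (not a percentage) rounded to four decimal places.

0.0242

Ex-ante: 8.1% − 1.8% = 6.300%
Ex-post: 8.1% − (-0.62%) = 8.720%
Difference (ex-post − ex-ante) = 2.4200% → 0.0242.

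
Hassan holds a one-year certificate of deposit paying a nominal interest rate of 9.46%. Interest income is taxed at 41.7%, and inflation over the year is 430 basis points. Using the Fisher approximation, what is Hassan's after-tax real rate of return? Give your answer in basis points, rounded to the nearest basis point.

After-tax nominal return = 9.46% × (1 − 0.417) = 5.51518%.
r ≈ 5.51518% − 4.3% → 122 basis points.

122 basis points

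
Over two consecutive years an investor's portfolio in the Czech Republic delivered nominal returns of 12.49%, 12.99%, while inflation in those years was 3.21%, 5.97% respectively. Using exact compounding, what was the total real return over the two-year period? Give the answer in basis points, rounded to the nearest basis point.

1621 basis points

Nominal growth factor = 1.1249 × 1.1299 = 1.271025
Price-level growth factor = 1.0321 × 1.0597 = 1.093716
Real growth factor = 1.271025 / 1.093716 = 1.162115
Total real return = 1.162115 − 1 → 1621 basis points.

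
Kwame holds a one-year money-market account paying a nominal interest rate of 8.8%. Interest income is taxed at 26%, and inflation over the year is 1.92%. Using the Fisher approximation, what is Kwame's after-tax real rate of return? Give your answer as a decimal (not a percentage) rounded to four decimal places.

0.0459

After-tax nominal return = 8.8% × (1 − 0.26) = 6.5120%.
r ≈ 6.5120% − 1.92% → 0.0459.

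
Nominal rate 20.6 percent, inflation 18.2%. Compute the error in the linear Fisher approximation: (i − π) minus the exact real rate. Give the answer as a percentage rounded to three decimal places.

0.370%

Approximate: r ≈ 20.600% − 18.200% = 2.4000%
Exact: (1 + 0.2060)/(1 + 0.1820) − 1 = 2.03046%
Error = 2.4000% − 2.03046% = 0.36954% → 0.370%.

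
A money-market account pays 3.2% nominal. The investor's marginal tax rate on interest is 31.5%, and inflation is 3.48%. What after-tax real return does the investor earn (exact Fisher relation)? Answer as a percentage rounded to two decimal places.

After-tax nominal return = 3.2% × (1 − 0.315) = 2.1920%.
1 + r = 1.02192 / 1.03480 = 0.987553
After-tax real rate = 0.987553 − 1 → -1.24%.

-1.24%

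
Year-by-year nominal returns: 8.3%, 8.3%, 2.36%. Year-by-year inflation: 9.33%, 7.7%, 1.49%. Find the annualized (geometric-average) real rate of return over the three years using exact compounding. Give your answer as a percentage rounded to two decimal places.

0.15%

Compound the nominal returns: 1.0830 × 1.0830 × 1.0236 = 1.20056918.
Compound inflation: 1.0933 × 1.0770 × 1.0149 = 1.19502861.
Deflate: 1.20056918 / 1.19502861 = 1.00463635.
Annualized real rate = 1.00463635^(1/3) − 1 = 0.1543% → 0.15%.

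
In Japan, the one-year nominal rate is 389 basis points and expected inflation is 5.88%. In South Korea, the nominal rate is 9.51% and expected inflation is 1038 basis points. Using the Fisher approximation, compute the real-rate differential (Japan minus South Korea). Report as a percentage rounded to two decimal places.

-1.12%

Japan: 3.89% − 5.88% = -1.990%
South Korea: 9.51% − 10.38% = -0.870%
Differential = -1.120% → -1.12%.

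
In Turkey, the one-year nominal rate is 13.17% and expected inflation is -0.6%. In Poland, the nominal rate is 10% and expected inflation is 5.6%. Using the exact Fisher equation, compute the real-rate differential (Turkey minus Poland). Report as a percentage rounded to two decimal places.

9.69%

Turkey: (1 + 0.1317)/(1 − 0.0060) − 1 = 13.8531%
Poland: (1 + 0.1000)/(1 + 0.0560) − 1 = 4.1667%
Differential = 13.8531% − 4.1667% = 9.6865% → 9.69%.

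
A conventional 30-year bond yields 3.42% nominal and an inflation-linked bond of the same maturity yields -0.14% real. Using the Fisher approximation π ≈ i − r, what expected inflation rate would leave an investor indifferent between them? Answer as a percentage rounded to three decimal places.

π ≈ i − r = 3.42% − (-0.14%) → 3.560%.

3.560%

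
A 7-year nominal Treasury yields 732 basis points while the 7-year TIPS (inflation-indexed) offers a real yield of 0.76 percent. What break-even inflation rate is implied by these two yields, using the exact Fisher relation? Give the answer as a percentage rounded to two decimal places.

6.51%

(1 + π) = (1 + i)/(1 + r) = 1.07320 / 1.00760 = 1.065105
Break-even inflation = 1.065105 − 1 → 6.51%.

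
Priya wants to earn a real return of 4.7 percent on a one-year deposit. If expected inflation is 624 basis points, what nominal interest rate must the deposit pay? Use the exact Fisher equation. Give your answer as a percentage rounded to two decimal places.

(1 + i) = (1 + r)(1 + π) = 1.04700 × 1.06240 = 1.1123328
i = 1.1123328 − 1, so the required nominal rate is 11.23%.

11.23%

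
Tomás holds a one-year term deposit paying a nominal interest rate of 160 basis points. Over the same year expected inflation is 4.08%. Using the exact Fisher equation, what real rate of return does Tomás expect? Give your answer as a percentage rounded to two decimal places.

-2.38%

By the Fisher equation, 1 + r = (1 + i)/(1 + π).
1 + r = 1.01600 / 1.04080 = 0.976172
r = 0.976172 − 1 = -2.3828%, i.e. -2.38%.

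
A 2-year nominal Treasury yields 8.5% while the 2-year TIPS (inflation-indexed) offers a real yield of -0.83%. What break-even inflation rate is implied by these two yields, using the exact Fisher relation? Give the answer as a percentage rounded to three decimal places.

(1 + π) = (1 + i)/(1 + r) = 1.08500 / 0.99170 = 1.094081
Break-even inflation = 1.094081 − 1 → 9.408%.

9.408%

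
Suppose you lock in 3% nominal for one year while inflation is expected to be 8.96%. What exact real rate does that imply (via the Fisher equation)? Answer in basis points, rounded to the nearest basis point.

-547 basis points

By the Fisher equation, 1 + r = (1 + i)/(1 + π).
1 + r = 1.03000 / 1.08960 = 0.945301
r = 0.945301 − 1 = -5.4699%, i.e. -547 basis points.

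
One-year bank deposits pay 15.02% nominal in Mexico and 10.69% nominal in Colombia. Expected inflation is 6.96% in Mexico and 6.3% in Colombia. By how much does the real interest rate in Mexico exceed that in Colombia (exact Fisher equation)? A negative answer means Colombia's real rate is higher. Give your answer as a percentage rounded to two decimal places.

3.41%

Mexico: (1 + 0.1502)/(1 + 0.0696) − 1 = 7.5355%
Colombia: (1 + 0.1069)/(1 + 0.0630) − 1 = 4.1298%
Differential = 7.5355% − 4.1298% = 3.4057% → 3.41%.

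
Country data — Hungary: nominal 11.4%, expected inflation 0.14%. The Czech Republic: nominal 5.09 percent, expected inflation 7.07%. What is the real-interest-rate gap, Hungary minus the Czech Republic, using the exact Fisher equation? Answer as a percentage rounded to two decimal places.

13.09%

Hungary: (1 + 0.1140)/(1 + 0.0014) − 1 = 11.2443%
The Czech Republic: (1 + 0.0509)/(1 + 0.0707) − 1 = -1.8493%
Differential = 11.2443% − (-1.8493%) = 13.0935% → 13.09%.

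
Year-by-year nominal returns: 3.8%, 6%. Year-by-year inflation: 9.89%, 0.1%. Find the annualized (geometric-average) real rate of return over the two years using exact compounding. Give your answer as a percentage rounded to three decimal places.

0.013%

Compound the nominal returns: 1.0380 × 1.0600 = 1.10028000.
Compound inflation: 1.0989 × 1.0010 = 1.09999890.
Deflate: 1.10028000 / 1.09999890 = 1.00025555.
Annualized real rate = 1.00025555^(1/2) − 1 = 0.0128% → 0.013%.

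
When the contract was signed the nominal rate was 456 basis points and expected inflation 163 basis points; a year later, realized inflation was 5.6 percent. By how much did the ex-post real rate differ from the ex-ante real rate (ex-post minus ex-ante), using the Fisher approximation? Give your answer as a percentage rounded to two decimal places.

Ex-ante: 4.56% − 1.63% = 2.930%
Ex-post: 4.56% − 5.6% = -1.040%
Difference (ex-post − ex-ante) = -3.9700% → -3.97%.

-3.97%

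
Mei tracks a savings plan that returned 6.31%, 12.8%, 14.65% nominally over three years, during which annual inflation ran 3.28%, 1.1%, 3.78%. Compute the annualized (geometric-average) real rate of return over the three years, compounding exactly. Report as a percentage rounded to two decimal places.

8.26%

Compound the nominal returns: 1.0631 × 1.1280 × 1.1465 = 1.37485620.
Compound inflation: 1.0328 × 1.0110 × 1.0378 = 1.08363008.
Deflate: 1.37485620 / 1.08363008 = 1.26875050.
Annualized real rate = 1.26875050^(1/3) − 1 = 8.2577% → 8.26%.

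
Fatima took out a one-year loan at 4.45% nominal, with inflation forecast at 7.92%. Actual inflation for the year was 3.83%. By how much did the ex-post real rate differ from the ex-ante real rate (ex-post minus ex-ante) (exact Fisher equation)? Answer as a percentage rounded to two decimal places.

3.81%

Ex-ante: (1 + 0.0445)/(1 + 0.0792) − 1 = -3.2153%
Ex-post: (1 + 0.0445)/(1 + 0.0383) − 1 = 0.5971%
Difference (ex-post − ex-ante) = 3.8125% → 3.81%.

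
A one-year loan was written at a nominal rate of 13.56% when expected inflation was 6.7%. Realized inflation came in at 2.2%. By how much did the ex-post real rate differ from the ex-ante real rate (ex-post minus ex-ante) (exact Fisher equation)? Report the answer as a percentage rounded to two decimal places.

Ex-ante: (1 + 0.1356)/(1 + 0.0670) − 1 = 6.4292%
Ex-post: (1 + 0.1356)/(1 + 0.0220) − 1 = 11.1155%
Difference (ex-post − ex-ante) = 4.6862% → 4.69%.

4.69%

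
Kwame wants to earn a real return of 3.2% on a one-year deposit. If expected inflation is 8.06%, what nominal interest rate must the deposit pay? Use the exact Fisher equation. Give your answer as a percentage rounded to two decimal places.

(1 + i) = (1 + r)(1 + π) = 1.03200 × 1.08060 = 1.1151792
i = 1.1151792 − 1, so the required nominal rate is 11.52%.

11.52%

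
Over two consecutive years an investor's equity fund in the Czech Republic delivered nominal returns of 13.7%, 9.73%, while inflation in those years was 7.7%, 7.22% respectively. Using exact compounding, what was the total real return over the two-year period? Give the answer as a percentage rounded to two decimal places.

Nominal growth factor = 1.1370 × 1.0973 = 1.247630
Price-level growth factor = 1.0770 × 1.0722 = 1.154759
Real growth factor = 1.247630 / 1.154759 = 1.080424
Total real return = 1.080424 − 1 → 8.04%.

8.04%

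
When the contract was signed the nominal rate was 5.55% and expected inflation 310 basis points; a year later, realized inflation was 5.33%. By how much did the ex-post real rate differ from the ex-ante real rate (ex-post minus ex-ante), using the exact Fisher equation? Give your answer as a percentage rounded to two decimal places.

-2.17%

Ex-ante: (1 + 0.0555)/(1 + 0.0310) − 1 = 2.3763%
Ex-post: (1 + 0.0555)/(1 + 0.0533) − 1 = 0.2089%
Difference (ex-post − ex-ante) = -2.1675% → -2.17%.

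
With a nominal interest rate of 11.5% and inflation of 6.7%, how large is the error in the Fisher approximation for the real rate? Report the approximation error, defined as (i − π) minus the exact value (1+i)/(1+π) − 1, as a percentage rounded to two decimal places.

0.30%

Approximate: r ≈ 11.500% − 6.700% = 4.8000%
Exact: (1 + 0.1150)/(1 + 0.0670) − 1 = 4.4986%
Error = 4.8000% − 4.4986% = 0.3014% → 0.30%.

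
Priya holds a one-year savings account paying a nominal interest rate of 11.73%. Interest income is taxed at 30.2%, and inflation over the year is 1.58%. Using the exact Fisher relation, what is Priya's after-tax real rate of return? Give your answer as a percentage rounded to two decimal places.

After-tax nominal return = 11.73% × (1 − 0.302) = 8.18754%.
1 + r = 1.0818754 / 1.01580 = 1.065048
After-tax real rate = 1.065048 − 1 → 6.50%.

6.50%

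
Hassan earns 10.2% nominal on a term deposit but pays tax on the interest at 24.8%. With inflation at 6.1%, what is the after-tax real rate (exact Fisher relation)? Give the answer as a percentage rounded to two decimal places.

After-tax nominal return = 10.2% × (1 − 0.248) = 7.6704%.
1 + r = 1.076704 / 1.06100 = 1.014801
After-tax real rate = 1.014801 − 1 → 1.48%.

1.48%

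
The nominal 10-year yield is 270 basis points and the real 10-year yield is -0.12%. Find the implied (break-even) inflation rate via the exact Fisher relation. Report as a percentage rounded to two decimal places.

2.82%

(1 + π) = (1 + i)/(1 + r) = 1.02700 / 0.99880 = 1.028234
Break-even inflation = 1.028234 − 1 → 2.82%.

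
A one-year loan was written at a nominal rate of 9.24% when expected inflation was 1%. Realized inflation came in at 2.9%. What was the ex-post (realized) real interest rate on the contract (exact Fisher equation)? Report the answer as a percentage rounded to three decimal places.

Ex-post: (1 + 0.0924)/(1 + 0.0290) − 1 = 6.1613%
So the realized real rate is 6.161%.

6.161%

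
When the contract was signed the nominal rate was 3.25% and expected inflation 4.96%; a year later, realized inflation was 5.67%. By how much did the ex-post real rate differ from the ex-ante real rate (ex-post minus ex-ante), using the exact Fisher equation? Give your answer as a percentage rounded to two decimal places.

Ex-ante: (1 + 0.0325)/(1 + 0.0496) − 1 = -1.6292%
Ex-post: (1 + 0.0325)/(1 + 0.0567) − 1 = -2.2901%
Difference (ex-post − ex-ante) = -0.6610% → -0.66%.

-0.66%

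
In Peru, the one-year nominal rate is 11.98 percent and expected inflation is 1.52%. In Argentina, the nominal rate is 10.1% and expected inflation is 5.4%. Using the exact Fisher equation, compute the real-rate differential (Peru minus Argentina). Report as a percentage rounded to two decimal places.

Peru: (1 + 0.1198)/(1 + 0.0152) − 1 = 10.3034%
Argentina: (1 + 0.1010)/(1 + 0.0540) − 1 = 4.4592%
Differential = 10.3034% − 4.4592% = 5.8442% → 5.84%.

5.84%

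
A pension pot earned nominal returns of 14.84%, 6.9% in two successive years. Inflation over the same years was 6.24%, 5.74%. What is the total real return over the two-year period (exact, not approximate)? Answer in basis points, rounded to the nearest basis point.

928 basis points

Nominal growth factor = 1.1484 × 1.0690 = 1.227640
Price-level growth factor = 1.0624 × 1.0574 = 1.123382
Real growth factor = 1.227640 / 1.123382 = 1.092807
Total real return = 1.092807 − 1 → 928 basis points.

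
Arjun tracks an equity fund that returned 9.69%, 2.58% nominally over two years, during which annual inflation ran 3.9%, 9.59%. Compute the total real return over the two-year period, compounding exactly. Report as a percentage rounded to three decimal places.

-1.180%

Compound the nominal returns: 1.0969 × 1.0258 = 1.125200.
Compound inflation: 1.0390 × 1.0959 = 1.138640.
Deflate: 1.125200 / 1.138640 = 0.988196.
Total real return = 0.988196 − 1 → -1.180%.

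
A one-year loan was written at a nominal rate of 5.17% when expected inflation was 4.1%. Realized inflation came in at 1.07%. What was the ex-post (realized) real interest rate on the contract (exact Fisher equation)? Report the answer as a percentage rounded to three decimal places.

Ex-post: (1 + 0.0517)/(1 + 0.0107) − 1 = 4.0566%
So the realized real rate is 4.057%.

4.057%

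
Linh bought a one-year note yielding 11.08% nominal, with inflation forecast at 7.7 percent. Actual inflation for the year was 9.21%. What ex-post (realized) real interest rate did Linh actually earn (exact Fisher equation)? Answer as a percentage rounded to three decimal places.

Ex-post: (1 + 0.1108)/(1 + 0.0921) − 1 = 1.7123%
So the realized real rate is 1.712%.

1.712%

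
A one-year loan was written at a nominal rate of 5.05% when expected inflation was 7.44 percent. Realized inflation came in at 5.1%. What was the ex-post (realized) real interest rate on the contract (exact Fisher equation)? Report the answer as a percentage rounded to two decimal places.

-0.05%

Ex-post: (1 + 0.0505)/(1 + 0.0510) − 1 = -0.0476%
So the realized real rate is -0.05%.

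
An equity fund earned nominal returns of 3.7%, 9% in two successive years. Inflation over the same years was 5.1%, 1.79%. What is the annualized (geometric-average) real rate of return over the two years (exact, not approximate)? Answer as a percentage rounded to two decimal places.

Nominal growth factor = 1.0370 × 1.0900 = 1.13033000
Price-level growth factor = 1.0510 × 1.0179 = 1.06981290
Real growth factor = 1.13033000 / 1.06981290 = 1.05656793
Annualized real rate = 1.05656793^(1/2) − 1 = 2.7895% → 2.79%.

2.79%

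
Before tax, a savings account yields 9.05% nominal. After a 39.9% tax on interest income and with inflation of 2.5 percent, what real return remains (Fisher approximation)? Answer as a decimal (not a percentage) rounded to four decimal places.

0.0294

After-tax nominal return = 9.05% × (1 − 0.399) = 5.43905%.
r ≈ 5.43905% − 2.5% → 0.0294.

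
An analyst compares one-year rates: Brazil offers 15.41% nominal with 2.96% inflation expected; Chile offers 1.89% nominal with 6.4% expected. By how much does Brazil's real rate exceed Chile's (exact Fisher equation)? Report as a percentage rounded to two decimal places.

16.33%

Brazil: (1 + 0.1541)/(1 + 0.0296) − 1 = 12.0921%
Chile: (1 + 0.0189)/(1 + 0.0640) − 1 = -4.2387%
Differential = 12.0921% − (-4.2387%) = 16.3308% → 16.33%.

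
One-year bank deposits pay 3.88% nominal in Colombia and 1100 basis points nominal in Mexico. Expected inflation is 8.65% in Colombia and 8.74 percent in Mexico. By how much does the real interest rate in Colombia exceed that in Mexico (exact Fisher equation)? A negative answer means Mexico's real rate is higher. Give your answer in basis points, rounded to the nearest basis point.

Colombia: (1 + 0.0388)/(1 + 0.0865) − 1 = -4.3902%
Mexico: (1 + 0.1100)/(1 + 0.0874) − 1 = 2.0784%
Differential = -4.3902% − 2.0784% = -6.4686% → -647 basis points.

-647 basis points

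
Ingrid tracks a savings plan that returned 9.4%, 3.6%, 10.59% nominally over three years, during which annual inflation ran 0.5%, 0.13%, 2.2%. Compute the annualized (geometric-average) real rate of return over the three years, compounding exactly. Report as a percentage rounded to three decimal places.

6.816%

Nominal growth factor = 1.0940 × 1.0360 × 1.1059 = 1.25340937
Price-level growth factor = 1.0050 × 1.0013 × 1.0220 = 1.02844524
Real growth factor = 1.25340937 / 1.02844524 = 1.21874195
Annualized real rate = 1.21874195^(1/3) − 1 = 6.8162% → 6.816%.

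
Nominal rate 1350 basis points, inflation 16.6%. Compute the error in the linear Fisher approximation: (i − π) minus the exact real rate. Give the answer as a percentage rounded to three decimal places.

Approximate: r ≈ 13.500% − 16.600% = -3.1000%
Exact: (1 + 0.1350)/(1 + 0.1660) − 1 = -2.6587%
Error = -3.1000% − (-2.6587%) = -0.4413% → -0.441%.

-0.441%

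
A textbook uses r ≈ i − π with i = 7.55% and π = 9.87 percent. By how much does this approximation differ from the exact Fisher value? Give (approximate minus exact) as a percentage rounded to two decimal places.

-0.21%

Approximate: r ≈ 7.550% − 9.870% = -2.3200%
Exact: (1 + 0.0755)/(1 + 0.0987) − 1 = -2.1116%
Error = -2.3200% − (-2.1116%) = -0.2084% → -0.21%.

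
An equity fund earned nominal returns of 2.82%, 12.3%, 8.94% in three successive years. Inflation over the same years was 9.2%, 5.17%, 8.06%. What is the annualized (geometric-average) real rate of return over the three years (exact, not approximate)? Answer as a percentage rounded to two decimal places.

Compound the nominal returns: 1.0282 × 1.1230 × 1.0894 = 1.25789597.
Compound inflation: 1.0920 × 1.0517 × 1.0806 = 1.24102199.
Deflate: 1.25789597 / 1.24102199 = 1.01359685.
Annualized real rate = 1.01359685^(1/3) − 1 = 0.4512% → 0.45%.

0.45%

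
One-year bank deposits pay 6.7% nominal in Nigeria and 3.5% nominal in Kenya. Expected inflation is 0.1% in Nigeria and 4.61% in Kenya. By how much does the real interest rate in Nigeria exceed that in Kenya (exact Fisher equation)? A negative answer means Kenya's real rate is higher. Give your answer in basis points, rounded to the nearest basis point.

Nigeria: (1 + 0.0670)/(1 + 0.0010) − 1 = 6.5934%
Kenya: (1 + 0.0350)/(1 + 0.0461) − 1 = -1.0611%
Differential = 6.5934% − (-1.0611%) = 7.6545% → 765 basis points.

765 basis points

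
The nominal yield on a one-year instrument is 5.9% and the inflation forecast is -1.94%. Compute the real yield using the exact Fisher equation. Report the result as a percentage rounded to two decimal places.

By the Fisher equation, 1 + r = (1 + i)/(1 + π).
1 + r = 1.05900 / 0.98060 = 1.079951
r = 1.079951 − 1 = 7.9951%, i.e. 8.00%.

8.00%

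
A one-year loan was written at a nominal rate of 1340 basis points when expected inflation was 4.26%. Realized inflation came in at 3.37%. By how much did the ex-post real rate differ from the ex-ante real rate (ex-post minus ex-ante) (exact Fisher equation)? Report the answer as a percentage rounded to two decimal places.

Ex-ante: (1 + 0.1340)/(1 + 0.0426) − 1 = 8.7665%
Ex-post: (1 + 0.1340)/(1 + 0.0337) − 1 = 9.7030%
Difference (ex-post − ex-ante) = 0.9365% → 0.94%.

0.94%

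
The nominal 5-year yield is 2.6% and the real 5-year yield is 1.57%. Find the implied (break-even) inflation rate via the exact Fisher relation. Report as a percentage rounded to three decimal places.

1.014%

(1 + π) = (1 + i)/(1 + r) = 1.02600 / 1.01570 = 1.010141
Break-even inflation = 1.010141 − 1 → 1.014%.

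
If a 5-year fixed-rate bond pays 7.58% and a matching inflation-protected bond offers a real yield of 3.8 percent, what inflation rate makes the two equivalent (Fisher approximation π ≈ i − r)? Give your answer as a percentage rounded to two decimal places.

π ≈ i − r = 7.58% − 3.8% → 3.78%.

3.78%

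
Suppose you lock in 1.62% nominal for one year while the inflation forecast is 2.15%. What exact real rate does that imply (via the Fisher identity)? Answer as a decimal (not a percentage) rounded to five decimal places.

By the Fisher identity, 1 + r = (1 + i)/(1 + π).
1 + r = 1.01620 / 1.02150 = 0.994812
r = 0.994812 − 1 = -0.5188%, i.e. -0.00519.

-0.00519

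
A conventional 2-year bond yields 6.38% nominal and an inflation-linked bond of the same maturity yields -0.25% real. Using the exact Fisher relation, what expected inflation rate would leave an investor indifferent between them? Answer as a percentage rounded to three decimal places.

6.647%

(1 + π) = (1 + i)/(1 + r) = 1.06380 / 0.99750 = 1.066466
Break-even inflation = 1.066466 − 1 → 6.647%.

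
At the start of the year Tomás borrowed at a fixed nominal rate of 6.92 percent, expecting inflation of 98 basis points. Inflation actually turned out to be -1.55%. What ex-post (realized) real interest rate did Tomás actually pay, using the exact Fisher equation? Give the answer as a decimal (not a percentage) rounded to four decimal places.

Ex-post: (1 + 0.0692)/(1 − 0.0155) − 1 = 8.6034%
So the realized real rate is 0.0860.

0.0860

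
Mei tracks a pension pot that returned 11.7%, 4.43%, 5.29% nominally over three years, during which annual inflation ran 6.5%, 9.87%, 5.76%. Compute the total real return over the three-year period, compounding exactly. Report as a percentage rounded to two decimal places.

Nominal growth factor = 1.1170 × 1.0443 × 1.0529 = 1.228190
Price-level growth factor = 1.0650 × 1.0987 × 1.0576 = 1.237514
Real growth factor = 1.228190 / 1.237514 = 0.992465
Total real return = 0.992465 − 1 → -0.75%.

-0.75%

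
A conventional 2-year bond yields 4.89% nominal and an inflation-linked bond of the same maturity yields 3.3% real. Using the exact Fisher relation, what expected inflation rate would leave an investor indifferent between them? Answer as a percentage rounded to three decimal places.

1.539%

(1 + π) = (1 + i)/(1 + r) = 1.04890 / 1.03300 = 1.015392
Break-even inflation = 1.015392 − 1 → 1.539%.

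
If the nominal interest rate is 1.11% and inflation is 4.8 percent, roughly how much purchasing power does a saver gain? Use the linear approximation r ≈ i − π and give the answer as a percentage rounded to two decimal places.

-3.69%

r ≈ i − π = 1.11% − 4.8% = -3.69%.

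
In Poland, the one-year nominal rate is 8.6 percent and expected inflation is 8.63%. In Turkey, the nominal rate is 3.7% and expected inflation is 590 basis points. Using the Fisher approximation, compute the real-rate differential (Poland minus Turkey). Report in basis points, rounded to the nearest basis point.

Poland: 8.6% − 8.63% = -0.030%
Turkey: 3.7% − 5.9% = -2.200%
Differential = 2.170% → 217 basis points.

217 basis points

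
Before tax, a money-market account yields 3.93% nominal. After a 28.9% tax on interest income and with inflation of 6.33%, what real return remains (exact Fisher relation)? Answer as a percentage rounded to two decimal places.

-3.33%

After-tax nominal return = 3.93% × (1 − 0.289) = 2.79423%.
1 + r = 1.0279423 / 1.06330 = 0.966747
After-tax real rate = 0.966747 − 1 → -3.33%.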